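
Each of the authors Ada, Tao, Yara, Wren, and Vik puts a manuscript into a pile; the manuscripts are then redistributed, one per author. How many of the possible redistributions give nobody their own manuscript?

44

This is the derangement count D_5: permutations of 5 items with no fixed point.
By inclusion–exclusion this is Σ_{j=0}^{5} (−1)^j C(5,j)·(5−j)!.
Computing: 120 − 120 + 60 − 20 + 5 − 1 = 44.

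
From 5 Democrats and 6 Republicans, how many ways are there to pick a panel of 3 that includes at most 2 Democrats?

155

Split by how many Democrats are chosen (0 through 2).
Sum: C(5,0)·C(6,3) + C(5,1)·C(6,2) + C(5,2)·C(6,1) = 20 + 75 + 60 = 155.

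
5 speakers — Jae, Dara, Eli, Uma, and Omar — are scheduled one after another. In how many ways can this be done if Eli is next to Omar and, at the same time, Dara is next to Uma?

24

Treat {Eli,Omar} as one block (2 orders) and {Dara,Uma} as another (2 orders).
That leaves 3 units to arrange: 2 × 2 × 3! = 4 × 6 = 24.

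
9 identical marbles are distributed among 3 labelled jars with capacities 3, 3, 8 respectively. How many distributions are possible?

By stars and bars, unrestricted non-negative solutions to x_1+…+x_3 = 9 number C(9+2,2) = 55.
Subtract solutions that violate a single cap (substitute x_i' = x_i − (cap_i+1)): x_1 ≥ 4 gives C(7,2) = 21; x_2 ≥ 4 gives C(7,2) = 21; x_3 ≥ 9 gives C(2,2) = 1. Together 43.
Add back pairs where two caps are both exceeded: 3 + 0 + 0 = 3.
By inclusion–exclusion the count is 55 − 43 + 3 = 15.

15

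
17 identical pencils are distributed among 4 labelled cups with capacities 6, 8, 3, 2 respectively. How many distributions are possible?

Without the upper bounds there are C(20,3) = 1140 ways to split 17 among 4 cups.
Subtract solutions that violate a single cap (substitute x_i' = x_i − (cap_i+1)): x_1 ≥ 7 gives C(13,3) = 286; x_2 ≥ 9 gives C(11,3) = 165; x_3 ≥ 4 gives C(16,3) = 560; x_4 ≥ 3 gives C(17,3) = 680. Together 1691.
Add back pairs where two caps are both exceeded: 4 + 84 + 120 + 35 + 56 + 286 = 585.
Subtract triples: 0 + 0 + 20 + 4 = 24.
By inclusion–exclusion the count is 1140 − 1691 + 585 − 24 = 10.

10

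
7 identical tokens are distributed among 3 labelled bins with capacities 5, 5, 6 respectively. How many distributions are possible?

By stars and bars, unrestricted non-negative solutions to x_1+…+x_3 = 7 number C(7+2,2) = 36.
Subtract solutions that violate a single cap (substitute x_i' = x_i − (cap_i+1)): x_1 ≥ 6 gives C(3,2) = 3; x_2 ≥ 6 gives C(3,2) = 3; x_3 ≥ 7 gives C(2,2) = 1. Together 7.
No two caps can be exceeded simultaneously, so the pair terms are all 0.
By inclusion–exclusion the count is 36 − 7 + 0 = 29.

29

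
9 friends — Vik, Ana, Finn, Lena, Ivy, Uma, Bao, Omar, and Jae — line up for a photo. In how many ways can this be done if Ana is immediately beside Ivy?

80640

Place the 7 others and the Ana-Ivy pair as 8 objects in a line; the pair has 2 internal arrangements.
So the count is 2·(8)! = 80640.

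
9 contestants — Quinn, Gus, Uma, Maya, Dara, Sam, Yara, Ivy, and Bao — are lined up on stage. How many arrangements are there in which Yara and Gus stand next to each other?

80640

Place the 7 others and the Yara-Gus pair as 8 objects in a line; the pair has 2 internal arrangements.
So the count is 2·(8)! = 80640.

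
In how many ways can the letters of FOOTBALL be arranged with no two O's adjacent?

7560

Total arrangements of FOOTBALL: 8!/(2!·2!) = 10080.
If the two O's are adjacent, glue them into one block, leaving 7 items to arrange: (7)!/(2!) = 2520 ways.
Subtracting, 10080 − 2520 = 7560 arrangements keep the O's apart.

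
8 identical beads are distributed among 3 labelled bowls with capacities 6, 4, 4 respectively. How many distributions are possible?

22

By stars and bars, unrestricted non-negative solutions to x_1+…+x_3 = 8 number C(8+2,2) = 45.
Subtract solutions that violate a single cap (substitute x_i' = x_i − (cap_i+1)): x_1 ≥ 7 gives C(3,2) = 3; x_2 ≥ 5 gives C(5,2) = 10; x_3 ≥ 5 gives C(5,2) = 10. Together 23.
No two caps can be exceeded simultaneously, so the pair terms are all 0.
By inclusion–exclusion the count is 45 − 23 + 0 = 22.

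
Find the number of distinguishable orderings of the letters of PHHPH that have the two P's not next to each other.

There are 5!/(3!·2!) = 10 arrangements of PHHPH in total.
Arrangements with the P's together: treat PP as one letter, giving (4)!/(3!) = 4.
Subtracting, 10 − 4 = 6 arrangements keep the P's apart.

6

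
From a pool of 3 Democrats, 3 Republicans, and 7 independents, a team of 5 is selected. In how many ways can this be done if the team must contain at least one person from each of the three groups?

798

Unrestricted: C(13,5) = 1287 ways to pick any 5 of the 13.
Selections missing a whole group: no Democrats → C(10,5) = 252; no Republicans → C(10,5) = 252; no independents → C(6,5) = 6.
Add back selections omitting two groups (i.e. drawn from a single group): C(3,5) + C(3,5) + C(7,5) = 21.
By inclusion–exclusion: 1287 − 510 + 21 = 798.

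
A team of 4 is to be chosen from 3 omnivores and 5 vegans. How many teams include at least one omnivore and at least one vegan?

65

With no constraint there are C(8,4) = 70 possible selections.
Selections missing a whole group: no omnivores → C(5,4) = 5; no vegans → C(3,4) = 0.
Both groups omitted at once is impossible, so 70 − 5 = 65.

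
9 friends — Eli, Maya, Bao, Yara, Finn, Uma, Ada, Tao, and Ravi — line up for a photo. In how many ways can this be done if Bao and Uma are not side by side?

There are 9! = 362880 arrangements in all. If Bao and Uma are adjacent, merging them into one block gives 2·(8)! = 80640 arrangements.
Complementary counting: 362880 − 80640 = 282240.

282240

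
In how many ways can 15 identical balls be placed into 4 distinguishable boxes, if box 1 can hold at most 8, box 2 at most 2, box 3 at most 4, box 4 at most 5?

31

Ignoring the caps, the number of non-negative solutions to x_1+…+x_4 = 15 is C(18,3) = 816.
Subtract solutions that violate a single cap (substitute x_i' = x_i − (cap_i+1)): x_1 ≥ 9 gives C(9,3) = 84; x_2 ≥ 3 gives C(15,3) = 455; x_3 ≥ 5 gives C(13,3) = 286; x_4 ≥ 6 gives C(12,3) = 220. Together 1045.
Add back pairs where two caps are both exceeded: 20 + 4 + 1 + 120 + 84 + 35 = 264.
Subtract triples: 0 + 0 + 0 + 4 = 4.
By inclusion–exclusion the count is 816 − 1045 + 264 − 4 = 31.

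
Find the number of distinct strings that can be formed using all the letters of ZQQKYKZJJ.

Letter multiplicities in ZQQKYKZJJ: J×2, K×2, Q×2, Y×1, Z×2.
The number of distinct arrangements is 9!/(2!·2!·2!·2!) = 362880/16 = 22680.

22680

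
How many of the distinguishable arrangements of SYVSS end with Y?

With the last slot taken by Y, it remains to arrange the other 4 letters (SVSS).
Those 4 letters have S appearing 3 times, giving (4)!/(3!) = 4.

4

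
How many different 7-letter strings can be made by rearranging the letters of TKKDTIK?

420

Letter multiplicities in TKKDTIK: D×1, I×1, K×3, T×2.
Dividing 7! = 5040 by 3!·2! = 12 for the repeated letters gives 420.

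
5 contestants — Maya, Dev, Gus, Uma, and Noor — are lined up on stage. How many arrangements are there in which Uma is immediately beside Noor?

48

Glue Uma and Noor into one block (2 internal orders), leaving 4 units to arrange in a row.
So the count is 2·(4)! = 48.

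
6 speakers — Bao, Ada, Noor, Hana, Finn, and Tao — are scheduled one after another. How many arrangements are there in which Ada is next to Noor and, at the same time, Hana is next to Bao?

Treat {Ada,Noor} as one block (2 orders) and {Hana,Bao} as another (2 orders).
That leaves 4 units to arrange: 2 × 2 × 4! = 4 × 24 = 96.

96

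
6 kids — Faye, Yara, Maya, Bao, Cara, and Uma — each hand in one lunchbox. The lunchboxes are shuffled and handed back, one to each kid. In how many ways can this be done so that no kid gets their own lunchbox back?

This is the derangement count D_6: permutations of 6 items with no fixed point.
By inclusion–exclusion this is Σ_{j=0}^{6} (−1)^j C(6,j)·(6−j)!.
Computing: 720 − 720 + 360 − 120 + 30 − 6 + 1 = 265.

265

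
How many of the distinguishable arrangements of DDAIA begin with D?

12

With the first slot taken by D, it remains to arrange the other 4 letters (DAIA).
Those 4 letters have A appearing twice, giving (4)!/(2!) = 12.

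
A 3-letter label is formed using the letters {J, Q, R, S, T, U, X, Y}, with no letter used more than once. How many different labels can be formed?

336

This is a permutation of 3 out of 8: P(8,3) = 8!/5!.
That product is 8 × 7 × 6 = 336.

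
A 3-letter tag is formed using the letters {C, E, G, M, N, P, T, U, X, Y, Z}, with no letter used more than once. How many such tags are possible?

This is a permutation of 3 out of 11: P(11,3) = 11!/8!.
11 × 10 × 9 = 990.

990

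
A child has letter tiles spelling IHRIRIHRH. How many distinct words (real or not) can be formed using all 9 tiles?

Letter multiplicities in IHRIRIHRH: H×3, I×3, R×3.
So there are 9! / (3!·3!·3!) = 1680 distinguishable arrangements.

1680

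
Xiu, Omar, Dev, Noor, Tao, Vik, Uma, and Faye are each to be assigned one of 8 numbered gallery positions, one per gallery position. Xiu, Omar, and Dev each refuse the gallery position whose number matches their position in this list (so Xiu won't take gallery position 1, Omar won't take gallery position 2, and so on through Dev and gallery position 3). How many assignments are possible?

Let Aᵢ (for i ∈ {1, 2, 3}) be the placements that put person i in their forbidden gallery position. Any j of these fix j positions, leaving (8−j)! ways to fill the rest, and there are C(3,j) ways to pick which j.
By inclusion–exclusion, the number of valid placements is Σ_{j=0}^{3} (−1)^j C(3,j)·(8−j)!.
Computing: 40320 − 15120 + 2160 − 120 = 27240.

27240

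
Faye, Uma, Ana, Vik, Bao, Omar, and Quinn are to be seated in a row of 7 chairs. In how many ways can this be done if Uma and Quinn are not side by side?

3600

There are 7! = 5040 arrangements in all. If Uma and Quinn are adjacent, merging them into one block gives 2·(6)! = 1440 arrangements.
So 5040 − 1440 = 3600 arrangements keep them apart.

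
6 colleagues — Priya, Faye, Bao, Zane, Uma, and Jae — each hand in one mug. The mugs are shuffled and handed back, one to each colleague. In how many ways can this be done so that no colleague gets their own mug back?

Count assignments avoiding every fixed point. For any j of the 6 colleagues fixed to their own mug, the other 6−j can be arranged in (6−j)! ways.
By inclusion–exclusion this is Σ_{j=0}^{6} (−1)^j C(6,j)·(6−j)!.
Computing: 720 − 720 + 360 − 120 + 30 − 6 + 1 = 265.

265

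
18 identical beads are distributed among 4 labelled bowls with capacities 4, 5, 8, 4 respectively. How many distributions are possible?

20

Ignoring the caps, the number of non-negative solutions to x_1+…+x_4 = 18 is C(21,3) = 1330.
Subtract solutions that violate a single cap (substitute x_i' = x_i − (cap_i+1)): x_1 ≥ 5 gives C(16,3) = 560; x_2 ≥ 6 gives C(15,3) = 455; x_3 ≥ 9 gives C(12,3) = 220; x_4 ≥ 5 gives C(16,3) = 560. Together 1795.
Add back pairs where two caps are both exceeded: 120 + 35 + 165 + 20 + 120 + 35 = 495.
Subtract triples: 0 + 10 + 0 + 0 = 10.
By inclusion–exclusion the count is 1330 − 1795 + 495 − 10 = 20.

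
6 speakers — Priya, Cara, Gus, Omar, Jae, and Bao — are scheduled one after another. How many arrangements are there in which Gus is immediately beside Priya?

240

Place the 4 others and the Gus-Priya pair as 5 objects in a line; the pair has 2 internal arrangements.
So the count is 2·(5)! = 240.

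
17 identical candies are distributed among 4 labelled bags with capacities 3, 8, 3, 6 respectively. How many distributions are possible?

20

Without the upper bounds there are C(20,3) = 1140 ways to split 17 among 4 bags.
Subtract solutions that violate a single cap (substitute x_i' = x_i − (cap_i+1)): x_1 ≥ 4 gives C(16,3) = 560; x_2 ≥ 9 gives C(11,3) = 165; x_3 ≥ 4 gives C(16,3) = 560; x_4 ≥ 7 gives C(13,3) = 286. Together 1571.
Add back pairs where two caps are both exceeded: 35 + 220 + 84 + 35 + 4 + 84 = 462.
Subtract triples: 1 + 0 + 10 + 0 = 11.
By inclusion–exclusion the count is 1140 − 1571 + 462 − 11 = 20.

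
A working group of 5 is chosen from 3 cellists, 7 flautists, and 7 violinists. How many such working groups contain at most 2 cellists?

Split by how many cellists are chosen (0 through 2).
Sum: C(3,0)·C(14,5) + C(3,1)·C(14,4) + C(3,2)·C(14,3) = 2002 + 3003 + 1092 = 6097.

6097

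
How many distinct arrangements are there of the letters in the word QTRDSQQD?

3360

Letter multiplicities in QTRDSQQD: D×2, Q×3, R×1, S×1, T×1.
Dividing 8! = 40320 by 3!·2! = 12 for the repeated letters gives 3360.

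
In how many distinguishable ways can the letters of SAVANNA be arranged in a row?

SAVANNA has 7 letters with A appearing 3 times and N appearing twice.
So there are 7! / (3!·2!) = 420 distinguishable arrangements.

420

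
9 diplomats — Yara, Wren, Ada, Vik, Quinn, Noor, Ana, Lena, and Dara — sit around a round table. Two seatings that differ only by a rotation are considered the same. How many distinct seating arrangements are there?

Seat Yara anywhere (absorbing the rotational symmetry), then permute the other 8: (8)! = 40320.

40320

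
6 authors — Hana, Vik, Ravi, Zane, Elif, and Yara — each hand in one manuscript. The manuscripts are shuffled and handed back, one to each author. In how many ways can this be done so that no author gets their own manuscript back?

265

Count assignments avoiding every fixed point. For any j of the 6 authors fixed to their own manuscript, the other 6−j can be arranged in (6−j)! ways.
By inclusion–exclusion this is Σ_{j=0}^{6} (−1)^j C(6,j)·(6−j)!.
Computing: 720 − 720 + 360 − 120 + 30 − 6 + 1 = 265.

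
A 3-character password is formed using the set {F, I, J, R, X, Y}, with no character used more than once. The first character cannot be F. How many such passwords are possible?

The first character has 6−1 = 5 choices (anything except F).
The remaining 2 characters are filled from the other 5 symbols without repetition: 5 × 4 = 20.
Total: 5 × 20 = 100.

100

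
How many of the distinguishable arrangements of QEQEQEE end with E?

20

With the last slot taken by E, it remains to arrange the other 6 letters (QQEQEE).
Those 6 letters have E appearing 3 times and Q appearing 3 times, giving (6)!/(3!·3!) = 20.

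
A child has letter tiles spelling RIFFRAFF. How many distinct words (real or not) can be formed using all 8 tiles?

840

Letter multiplicities in RIFFRAFF: A×1, F×4, I×1, R×2.
The number of distinct arrangements is 8!/(4!·2!) = 40320/48 = 840.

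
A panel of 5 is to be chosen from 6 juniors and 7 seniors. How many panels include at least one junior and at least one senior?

1260

With no constraint there are C(13,5) = 1287 possible selections.
Subtract selections that omit an entire group: no juniors → C(7,5) = 21; no seniors → C(6,5) = 6.
Both groups omitted at once is impossible, so 1287 − 27 = 1260.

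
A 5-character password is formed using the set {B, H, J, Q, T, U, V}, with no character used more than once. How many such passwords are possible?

2520

Choose and order 5 of the 7 symbols: the first character has 7 options, the next 6, and so on down to 3.
7 × 6 × 5 × 4 × 3 = 2520.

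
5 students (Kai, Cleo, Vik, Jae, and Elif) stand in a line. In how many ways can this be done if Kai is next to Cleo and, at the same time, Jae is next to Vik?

24

Treat {Kai,Cleo} as one block (2 orders) and {Jae,Vik} as another (2 orders).
That leaves 3 units to arrange: 2 × 2 × 3! = 4 × 6 = 24.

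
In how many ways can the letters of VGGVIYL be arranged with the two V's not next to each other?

900

There are 7!/(2!·2!) = 1260 arrangements of VGGVIYL in total.
Arrangements with the V's together: treat VV as one letter, giving (6)!/(2!) = 360.
Hence 1260 − 360 = 900.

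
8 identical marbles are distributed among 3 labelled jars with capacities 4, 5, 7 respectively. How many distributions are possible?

Ignoring the caps, the number of non-negative solutions to x_1+…+x_3 = 8 is C(10,2) = 45.
Subtract solutions that violate a single cap (substitute x_i' = x_i − (cap_i+1)): x_1 ≥ 5 gives C(5,2) = 10; x_2 ≥ 6 gives C(4,2) = 6; x_3 ≥ 8 gives C(2,2) = 1. Together 17.
No two caps can be exceeded simultaneously, so the pair terms are all 0.
By inclusion–exclusion the count is 45 − 17 + 0 = 28.

28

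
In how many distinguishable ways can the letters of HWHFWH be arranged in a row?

60

HWHFWH has 6 letters with H appearing 3 times and W appearing twice.
The number of distinct arrangements is 6!/(3!·2!) = 720/12 = 60.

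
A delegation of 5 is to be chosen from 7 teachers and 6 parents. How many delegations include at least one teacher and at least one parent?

1260

With no constraint there are C(13,5) = 1287 possible selections.
Selections missing a whole group: no teachers → C(6,5) = 6; no parents → C(7,5) = 21.
Both groups omitted at once is impossible, so 1287 − 27 = 1260.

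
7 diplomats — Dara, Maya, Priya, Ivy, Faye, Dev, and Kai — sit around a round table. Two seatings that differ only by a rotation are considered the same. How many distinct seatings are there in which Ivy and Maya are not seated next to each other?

Without the restriction there are (6)! = 720 seatings.
Seatings with Ivy beside Maya: treat them as a block with 2 internal orders, giving 2 × (5)! = 240.
Subtracting, 720 − 240 = 480.

480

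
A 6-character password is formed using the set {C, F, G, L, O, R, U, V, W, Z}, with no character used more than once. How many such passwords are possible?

Choose and order 6 of the 10 symbols: the first character has 10 options, the next 9, and so on down to 5.
10 × 9 × 8 × 7 × 6 × 5 = 151200.

151200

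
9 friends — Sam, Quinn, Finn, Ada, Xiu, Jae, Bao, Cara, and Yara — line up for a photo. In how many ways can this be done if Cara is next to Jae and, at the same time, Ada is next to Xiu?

20160

Treat {Cara,Jae} as one block (2 orders) and {Ada,Xiu} as another (2 orders).
That leaves 7 units to arrange: 2 × 2 × 7! = 4 × 5040 = 20160.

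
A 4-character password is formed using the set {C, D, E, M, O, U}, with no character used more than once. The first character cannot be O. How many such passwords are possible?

300

The first character has 6−1 = 5 choices (anything except O).
The remaining 3 characters are filled from the other 5 symbols without repetition: 5 × 4 × 3 = 60.
Total: 5 × 60 = 300.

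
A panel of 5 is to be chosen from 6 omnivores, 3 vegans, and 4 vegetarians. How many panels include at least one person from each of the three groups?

Unrestricted: C(13,5) = 1287 ways to pick any 5 of the 13.
Selections missing a whole group: no omnivores → C(7,5) = 21; no vegans → C(10,5) = 252; no vegetarians → C(9,5) = 126.
Add back selections omitting two groups (i.e. drawn from a single group): C(6,5) + C(3,5) + C(4,5) = 6.
By inclusion–exclusion: 1287 − 399 + 6 = 894.

894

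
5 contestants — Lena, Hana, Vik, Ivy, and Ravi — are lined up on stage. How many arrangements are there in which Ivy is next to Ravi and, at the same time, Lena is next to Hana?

Treat {Ivy,Ravi} as one block (2 orders) and {Lena,Hana} as another (2 orders).
That leaves 3 units to arrange: 2 × 2 × 3! = 4 × 6 = 24.

24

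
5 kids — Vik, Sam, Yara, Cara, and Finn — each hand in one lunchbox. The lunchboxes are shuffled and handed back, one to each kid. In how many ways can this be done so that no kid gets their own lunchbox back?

Let Aᵢ be the assignments in which kid i gets their own lunchbox. We want the size of the complement of A₁∪…∪A_5.
By inclusion–exclusion this is Σ_{j=0}^{5} (−1)^j C(5,j)·(5−j)!.
Computing: 120 − 120 + 60 − 20 + 5 − 1 = 44.

44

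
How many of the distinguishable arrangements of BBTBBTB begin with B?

15

Fix B in the first position and arrange the remaining 6 letters.
Those 6 letters have B appearing 4 times and T appearing twice, giving (6)!/(4!·2!) = 15.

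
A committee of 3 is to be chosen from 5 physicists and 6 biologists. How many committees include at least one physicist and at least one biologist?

135

Unrestricted: C(11,3) = 165 ways to pick any 3 of the 11.
Subtract selections that omit an entire group: no physicists → C(6,3) = 20; no biologists → C(5,3) = 10.
Both groups omitted at once is impossible, so 165 − 30 = 135.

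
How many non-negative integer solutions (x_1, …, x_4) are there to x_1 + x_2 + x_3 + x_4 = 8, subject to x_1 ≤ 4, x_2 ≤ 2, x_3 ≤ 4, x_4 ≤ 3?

40

Ignoring the caps, the number of non-negative solutions to x_1+…+x_4 = 8 is C(11,3) = 165.
Subtract solutions that violate a single cap (substitute x_i' = x_i − (cap_i+1)): x_1 ≥ 5 gives C(6,3) = 20; x_2 ≥ 3 gives C(8,3) = 56; x_3 ≥ 5 gives C(6,3) = 20; x_4 ≥ 4 gives C(7,3) = 35. Together 131.
Add back pairs where two caps are both exceeded: 1 + 0 + 0 + 1 + 4 + 0 = 6.
By inclusion–exclusion the count is 165 − 131 + 6 = 40.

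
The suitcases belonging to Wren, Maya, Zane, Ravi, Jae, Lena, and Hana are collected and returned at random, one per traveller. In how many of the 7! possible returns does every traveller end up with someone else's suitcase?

Count assignments avoiding every fixed point. For any j of the 7 travellers fixed to their own suitcase, the other 7−j can be arranged in (7−j)! ways.
By inclusion–exclusion this is Σ_{j=0}^{7} (−1)^j C(7,j)·(7−j)!.
Computing: 5040 − 5040 + 2520 − 840 + 210 − 42 + 7 − 1 = 1854.

1854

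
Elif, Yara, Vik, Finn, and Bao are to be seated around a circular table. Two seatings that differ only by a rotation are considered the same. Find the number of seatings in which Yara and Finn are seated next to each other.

12

Glue Yara and Finn into a block (2 internal orders). Seating 4 units around a circle gives (3)! arrangements.
So 2 × (3)! = 2 × 6 = 12.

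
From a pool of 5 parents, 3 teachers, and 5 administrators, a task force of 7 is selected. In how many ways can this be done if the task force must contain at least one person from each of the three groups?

1580

Total 7-person selections from all 13: C(13,7) = 1716.
Subtract selections that omit an entire group: no parents → C(8,7) = 8; no teachers → C(10,7) = 120; no administrators → C(8,7) = 8.
Add back selections omitting two groups (i.e. drawn from a single group): C(5,7) + C(3,7) + C(5,7) = 0.
By inclusion–exclusion: 1716 − 136 + 0 = 1580.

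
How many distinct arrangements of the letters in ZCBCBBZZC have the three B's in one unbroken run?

Treat the 3 copies of B as a single block. The multiset to arrange is then {BBB, C, C, C, Z, Z, Z}, 7 items in all.
That gives (7)!/(3!·3!) = 140 arrangements.

140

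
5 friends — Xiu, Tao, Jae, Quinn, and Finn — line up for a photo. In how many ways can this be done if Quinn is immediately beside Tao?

Place the 3 others and the Quinn-Tao pair as 4 objects in a line; the pair has 2 internal arrangements.
So the count is 2·(4)! = 48.

48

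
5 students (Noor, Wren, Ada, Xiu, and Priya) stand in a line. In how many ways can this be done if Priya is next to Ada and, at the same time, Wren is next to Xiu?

Treat {Priya,Ada} as one block (2 orders) and {Wren,Xiu} as another (2 orders).
That leaves 3 units to arrange: 2 × 2 × 3! = 4 × 6 = 24.

24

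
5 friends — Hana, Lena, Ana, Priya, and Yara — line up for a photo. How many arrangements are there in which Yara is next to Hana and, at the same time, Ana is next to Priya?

24

Treat {Yara,Hana} as one block (2 orders) and {Ana,Priya} as another (2 orders).
That leaves 3 units to arrange: 2 × 2 × 3! = 4 × 6 = 24.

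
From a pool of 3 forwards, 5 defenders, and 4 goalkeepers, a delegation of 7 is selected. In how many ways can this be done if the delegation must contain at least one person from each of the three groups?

Total 7-person selections from all 12: C(12,7) = 792.
Subtract selections that omit an entire group: no forwards → C(9,7) = 36; no defenders → C(7,7) = 1; no goalkeepers → C(8,7) = 8.
Add back selections omitting two groups (i.e. drawn from a single group): C(3,7) + C(5,7) + C(4,7) = 0.
By inclusion–exclusion: 792 − 45 + 0 = 747.

747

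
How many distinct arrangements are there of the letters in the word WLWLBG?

Letter multiplicities in WLWLBG: B×1, G×1, L×2, W×2.
The number of distinct arrangements is 6!/(2!·2!) = 720/4 = 180.

180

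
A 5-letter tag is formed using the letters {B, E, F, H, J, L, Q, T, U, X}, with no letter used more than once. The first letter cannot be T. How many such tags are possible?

The first letter has 10−1 = 9 choices (anything except T).
The remaining 4 letters are filled from the other 9 symbols without repetition: 9 × 8 × 7 × 6 = 3024.
Total: 9 × 3024 = 27216.

27216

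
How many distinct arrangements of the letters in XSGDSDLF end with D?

2520

Fix D in the last position and arrange the remaining 7 letters.
Those 7 letters have S appearing twice, giving (7)!/(2!) = 2520.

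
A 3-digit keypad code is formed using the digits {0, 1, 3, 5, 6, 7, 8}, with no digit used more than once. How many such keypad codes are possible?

210

This is a permutation of 3 out of 7: P(7,3) = 7!/4!.
That product is 7 × 6 × 5 = 210.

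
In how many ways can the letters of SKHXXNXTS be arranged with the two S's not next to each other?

23520

There are 9!/(3!·2!) = 30240 arrangements of SKHXXNXTS in total.
If the two S's are adjacent, glue them into one block, leaving 8 items to arrange: (8)!/(3!) = 6720 ways.
Subtracting, 30240 − 6720 = 23520 arrangements keep the S's apart.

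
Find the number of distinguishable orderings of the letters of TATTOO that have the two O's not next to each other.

Total arrangements of TATTOO: 6!/(3!·2!) = 60.
Arrangements with the O's together: treat OO as one letter, giving (5)!/(3!) = 20.
Hence 60 − 20 = 40.

40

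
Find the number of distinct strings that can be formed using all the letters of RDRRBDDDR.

630

RDRRBDDDR has 9 letters with D appearing 4 times and R appearing 4 times.
Dividing 9! = 362880 by 4!·4! = 576 for the repeated letters gives 630.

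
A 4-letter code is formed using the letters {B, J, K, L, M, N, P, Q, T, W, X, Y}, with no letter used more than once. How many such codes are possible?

Choose and order 4 of the 12 symbols: the first letter has 12 options, the next 11, then 10, 9.
That product is 12 × 11 × 10 × 9 = 11880.

11880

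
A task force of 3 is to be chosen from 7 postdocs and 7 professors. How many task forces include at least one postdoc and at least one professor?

294

Unrestricted: C(14,3) = 364 ways to pick any 3 of the 14.
Selections missing a whole group: no postdocs → C(7,3) = 35; no professors → C(7,3) = 35.
Both groups omitted at once is impossible, so 364 − 70 = 294.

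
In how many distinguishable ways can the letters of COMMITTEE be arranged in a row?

The 9 letters of COMMITTEE have repeats: E appearing twice, M appearing twice, and T appearing twice.
The number of distinct arrangements is 9!/(2!·2!·2!) = 362880/8 = 45360.

45360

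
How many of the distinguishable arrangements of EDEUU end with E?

12

Fix E in the last position and arrange the remaining 4 letters.
Those 4 letters have U appearing twice, giving (4)!/(2!) = 12.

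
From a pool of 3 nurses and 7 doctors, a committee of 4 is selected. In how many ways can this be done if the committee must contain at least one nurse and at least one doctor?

175

With no constraint there are C(10,4) = 210 possible selections.
Subtract selections that omit an entire group: no nurses → C(7,4) = 35; no doctors → C(3,4) = 0.
Both groups omitted at once is impossible, so 210 − 35 = 175.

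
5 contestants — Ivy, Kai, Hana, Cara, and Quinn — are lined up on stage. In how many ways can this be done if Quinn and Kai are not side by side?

72

There are 5! = 120 arrangements in all. If Quinn and Kai are adjacent, merging them into one block gives 2·(4)! = 48 arrangements.
Complementary counting: 120 − 48 = 72.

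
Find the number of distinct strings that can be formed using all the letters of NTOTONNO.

NTOTONNO has 8 letters with N appearing 3 times, O appearing 3 times, and T appearing twice.
So there are 8! / (3!·3!·2!) = 560 distinguishable arrangements.

560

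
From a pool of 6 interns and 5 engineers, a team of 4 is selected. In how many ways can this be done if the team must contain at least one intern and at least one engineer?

With no constraint there are C(11,4) = 330 possible selections.
Subtract selections that omit an entire group: no interns → C(5,4) = 5; no engineers → C(6,4) = 15.
Both groups omitted at once is impossible, so 330 − 20 = 310.

310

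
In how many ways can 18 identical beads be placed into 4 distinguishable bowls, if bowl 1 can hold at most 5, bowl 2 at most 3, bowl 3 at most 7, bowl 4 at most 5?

By stars and bars, unrestricted non-negative solutions to x_1+…+x_4 = 18 number C(18+3,3) = 1330.
Subtract solutions that violate a single cap (substitute x_i' = x_i − (cap_i+1)): x_1 ≥ 6 gives C(15,3) = 455; x_2 ≥ 4 gives C(17,3) = 680; x_3 ≥ 8 gives C(13,3) = 286; x_4 ≥ 6 gives C(15,3) = 455. Together 1876.
Add back pairs where two caps are both exceeded: 165 + 35 + 84 + 84 + 165 + 35 = 568.
Subtract triples: 1 + 10 + 0 + 1 = 12.
By inclusion–exclusion the count is 1330 − 1876 + 568 − 12 = 10.

10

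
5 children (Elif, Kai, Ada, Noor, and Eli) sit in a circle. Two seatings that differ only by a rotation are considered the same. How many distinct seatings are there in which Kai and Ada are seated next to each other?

12

Treat {Kai, Ada} as one unit (2 internal orders) and seat the resulting 4 units around the table: (3)! circular arrangements.
So 2 × (3)! = 2 × 6 = 12.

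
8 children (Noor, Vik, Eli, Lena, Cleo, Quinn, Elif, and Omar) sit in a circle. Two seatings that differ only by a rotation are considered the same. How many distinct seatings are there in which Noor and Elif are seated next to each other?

1440

Treat {Noor, Elif} as one unit (2 internal orders) and seat the resulting 7 units around the table: (6)! circular arrangements.
So 2 × (6)! = 2 × 720 = 1440.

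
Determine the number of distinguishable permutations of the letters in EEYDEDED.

The 8 letters of EEYDEDED have repeats: D appearing 3 times and E appearing 4 times.
So there are 8! / (4!·3!) = 280 distinguishable arrangements.

280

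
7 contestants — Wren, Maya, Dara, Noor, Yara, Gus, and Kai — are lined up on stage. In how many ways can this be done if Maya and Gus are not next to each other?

Of the 7! = 5040 arrangements, those with Maya and Gus adjacent number 2 × 6! = 1440 (treat the pair as a block with 2 internal orders).
Complementary counting: 5040 − 1440 = 3600.

3600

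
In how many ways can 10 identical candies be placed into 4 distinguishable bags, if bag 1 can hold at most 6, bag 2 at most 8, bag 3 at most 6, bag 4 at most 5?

207

Without the upper bounds there are C(13,3) = 286 ways to split 10 among 4 bags.
Subtract solutions that violate a single cap (substitute x_i' = x_i − (cap_i+1)): x_1 ≥ 7 gives C(6,3) = 20; x_2 ≥ 9 gives C(4,3) = 4; x_3 ≥ 7 gives C(6,3) = 20; x_4 ≥ 6 gives C(7,3) = 35. Together 79.
No two caps can be exceeded simultaneously, so the pair terms are all 0.
By inclusion–exclusion the count is 286 − 79 + 0 = 207.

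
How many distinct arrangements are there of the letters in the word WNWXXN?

Letter multiplicities in WNWXXN: N×2, W×2, X×2.
So there are 6! / (2!·2!·2!) = 90 distinguishable arrangements.

90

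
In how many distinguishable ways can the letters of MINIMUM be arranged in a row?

MINIMUM has 7 letters with I appearing twice and M appearing 3 times.
The number of distinct arrangements is 7!/(3!·2!) = 5040/12 = 420.

420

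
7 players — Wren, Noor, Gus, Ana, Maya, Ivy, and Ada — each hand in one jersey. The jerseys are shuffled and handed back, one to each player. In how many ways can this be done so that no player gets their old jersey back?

1854

This is the derangement count D_7: permutations of 7 items with no fixed point.
By inclusion–exclusion this is Σ_{j=0}^{7} (−1)^j C(7,j)·(7−j)!.
Computing: 5040 − 5040 + 2520 − 840 + 210 − 42 + 7 − 1 = 1854.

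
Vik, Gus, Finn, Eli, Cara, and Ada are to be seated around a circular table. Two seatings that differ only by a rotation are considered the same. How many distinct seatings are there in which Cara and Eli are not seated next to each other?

72

Without the restriction there are (5)! = 120 seatings.
Those with Cara next to Eli: fuse the pair into one unit and seat 5 units around a circle — 2·(4)! = 48.
Subtracting, 120 − 48 = 72.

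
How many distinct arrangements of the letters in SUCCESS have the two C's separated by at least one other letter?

Total arrangements of SUCCESS: 7!/(3!·2!) = 420.
If the two C's are adjacent, glue them into one block, leaving 6 items to arrange: (6)!/(3!) = 120 ways.
Subtracting, 420 − 120 = 300 arrangements keep the C's apart.

300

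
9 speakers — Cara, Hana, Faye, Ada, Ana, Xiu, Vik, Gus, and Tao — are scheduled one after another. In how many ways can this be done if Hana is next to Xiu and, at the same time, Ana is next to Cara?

20160

Treat {Hana,Xiu} as one block (2 orders) and {Ana,Cara} as another (2 orders).
That leaves 7 units to arrange: 2 × 2 × 7! = 4 × 5040 = 20160.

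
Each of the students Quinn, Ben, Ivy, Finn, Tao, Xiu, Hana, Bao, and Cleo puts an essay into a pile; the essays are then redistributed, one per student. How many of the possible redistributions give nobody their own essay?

133496

Count assignments avoiding every fixed point. For any j of the 9 students fixed to their own essay, the other 9−j can be arranged in (9−j)! ways.
By inclusion–exclusion this is Σ_{j=0}^{9} (−1)^j C(9,j)·(9−j)!.
Computing: 362880 − 362880 + 181440 − 60480 + 15120 − 3024 + 504 − 72 + 9 − 1 = 133496.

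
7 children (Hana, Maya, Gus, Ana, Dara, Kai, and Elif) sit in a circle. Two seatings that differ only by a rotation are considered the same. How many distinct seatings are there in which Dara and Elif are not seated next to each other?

480

Without the restriction there are (6)! = 720 seatings.
Seatings with Dara beside Elif: treat them as a block with 2 internal orders, giving 2 × (5)! = 240.
Subtracting, 720 − 240 = 480.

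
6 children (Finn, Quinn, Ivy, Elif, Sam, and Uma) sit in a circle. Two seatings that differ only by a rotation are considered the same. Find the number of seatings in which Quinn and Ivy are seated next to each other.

Glue Quinn and Ivy into a block (2 internal orders). Seating 5 units around a circle gives (4)! arrangements.
So 2 × (4)! = 2 × 24 = 48.

48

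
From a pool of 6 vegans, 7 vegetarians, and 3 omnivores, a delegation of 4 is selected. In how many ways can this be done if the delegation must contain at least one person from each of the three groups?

819

With no constraint there are C(16,4) = 1820 possible selections.
Selections missing a whole group: no vegans → C(10,4) = 210; no vegetarians → C(9,4) = 126; no omnivores → C(13,4) = 715.
Add back selections omitting two groups (i.e. drawn from a single group): C(6,4) + C(7,4) + C(3,4) = 50.
By inclusion–exclusion: 1820 − 1051 + 50 = 819.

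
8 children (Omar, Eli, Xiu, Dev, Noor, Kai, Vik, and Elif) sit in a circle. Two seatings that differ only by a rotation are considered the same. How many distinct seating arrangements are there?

5040

Seat Omar anywhere (absorbing the rotational symmetry), then permute the other 7: (7)! = 5040.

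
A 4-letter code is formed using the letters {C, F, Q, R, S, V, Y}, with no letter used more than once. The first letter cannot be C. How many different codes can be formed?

The first letter has 7−1 = 6 choices (anything except C).
The remaining 3 letters are filled from the other 6 symbols without repetition: 6 × 5 × 4 = 120.
Total: 6 × 120 = 720.

720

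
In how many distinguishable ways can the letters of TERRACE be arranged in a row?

The 7 letters of TERRACE have repeats: E appearing twice and R appearing twice.
Dividing 7! = 5040 by 2!·2! = 4 for the repeated letters gives 1260.

1260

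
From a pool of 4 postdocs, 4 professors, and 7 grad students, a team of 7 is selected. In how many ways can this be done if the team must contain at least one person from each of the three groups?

5768

Unrestricted: C(15,7) = 6435 ways to pick any 7 of the 15.
Selections missing a whole group: no postdocs → C(11,7) = 330; no professors → C(11,7) = 330; no grad students → C(8,7) = 8.
Add back selections omitting two groups (i.e. drawn from a single group): C(4,7) + C(4,7) + C(7,7) = 1.
By inclusion–exclusion: 6435 − 668 + 1 = 5768.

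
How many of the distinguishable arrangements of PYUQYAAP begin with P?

Fix P in the first position and arrange the remaining 7 letters.
Those 7 letters have A appearing twice and Y appearing twice, giving (7)!/(2!·2!) = 1260.

1260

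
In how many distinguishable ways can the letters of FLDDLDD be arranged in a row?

105

The 7 letters of FLDDLDD have repeats: D appearing 4 times and L appearing twice.
Dividing 7! = 5040 by 4!·2! = 48 for the repeated letters gives 105.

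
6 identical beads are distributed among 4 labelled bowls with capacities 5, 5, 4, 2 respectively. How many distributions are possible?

58

Without the upper bounds there are C(9,3) = 84 ways to split 6 among 4 bowls.
Subtract solutions that violate a single cap (substitute x_i' = x_i − (cap_i+1)): x_1 ≥ 6 gives C(3,3) = 1; x_2 ≥ 6 gives C(3,3) = 1; x_3 ≥ 5 gives C(4,3) = 4; x_4 ≥ 3 gives C(6,3) = 20. Together 26.
No two caps can be exceeded simultaneously, so the pair terms are all 0.
By inclusion–exclusion the count is 84 − 26 + 0 = 58.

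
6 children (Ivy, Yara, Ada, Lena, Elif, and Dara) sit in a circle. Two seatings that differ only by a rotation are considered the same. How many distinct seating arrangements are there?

Around a circle, 6 distinct people have 6!/6 = (5)! = 120 rotationally distinct seatings.

120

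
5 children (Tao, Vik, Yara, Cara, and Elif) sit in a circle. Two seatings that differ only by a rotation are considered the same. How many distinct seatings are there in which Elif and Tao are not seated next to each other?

Without the restriction there are (4)! = 24 seatings.
Those with Elif next to Tao: fuse the pair into one unit and seat 4 units around a circle — 2·(3)! = 12.
Subtracting, 24 − 12 = 12.

12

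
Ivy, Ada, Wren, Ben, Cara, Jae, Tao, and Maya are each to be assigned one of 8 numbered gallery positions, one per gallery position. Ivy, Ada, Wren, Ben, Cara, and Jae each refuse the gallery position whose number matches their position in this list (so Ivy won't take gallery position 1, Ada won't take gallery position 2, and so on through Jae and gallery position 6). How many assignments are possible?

18806

Let Aᵢ (for 1 ≤ i ≤ 6) be the placements that put person i in their forbidden gallery position. Any j of these fix j positions, leaving (8−j)! ways to fill the rest, and there are C(6,j) ways to pick which j.
By inclusion–exclusion, the number of valid placements is Σ_{j=0}^{6} (−1)^j C(6,j)·(8−j)!.
Computing: 40320 − 30240 + 10800 − 2400 + 360 − 36 + 2 = 18806.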